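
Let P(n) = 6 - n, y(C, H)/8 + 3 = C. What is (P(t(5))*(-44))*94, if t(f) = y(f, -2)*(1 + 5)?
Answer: 372240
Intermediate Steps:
y(C, H) = -24 + 8*C
t(f) = -144 + 48*f (t(f) = (-24 + 8*f)*(1 + 5) = (-24 + 8*f)*6 = -144 + 48*f)
(P(t(5))*(-44))*94 = ((6 - (-144 + 48*5))*(-44))*94 = ((6 - (-144 + 240))*(-44))*94 = ((6 - 1*96)*(-44))*94 = ((6 - 96)*(-44))*94 = -90*(-44)*94 = 3960*94 = 372240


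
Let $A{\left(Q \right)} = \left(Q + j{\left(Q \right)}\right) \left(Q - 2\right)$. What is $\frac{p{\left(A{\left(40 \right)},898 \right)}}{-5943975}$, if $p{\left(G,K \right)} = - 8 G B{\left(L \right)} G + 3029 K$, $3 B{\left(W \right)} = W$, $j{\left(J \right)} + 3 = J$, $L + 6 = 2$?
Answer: $- \frac{282127358}{17831925} \approx -15.821$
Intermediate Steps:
$L = -4$ ($L = -6 + 2 = -4$)
$j{\left(J \right)} = -3 + J$
$B{\left(W \right)} = \frac{W}{3}$
$A{\left(Q \right)} = \left(-3 + 2 Q\right) \left(-2 + Q\right)$ ($A{\left(Q \right)} = \left(Q + \left(-3 + Q\right)\right) \left(Q - 2\right) = \left(-3 + 2 Q\right) \left(-2 + Q\right)$)
$p{\left(G,K \right)} = 3029 K + \frac{32 G^{2}}{3}$ ($p{\left(G,K \right)} = - 8 G \frac{1}{3} \left(-4\right) G + 3029 K = - 8 G \left(- \frac{4}{3}\right) G + 3029 K = \frac{32 G}{3} G + 3029 K = \frac{32 G^{2}}{3} + 3029 K = 3029 K + \frac{32 G^{2}}{3}$)
$\frac{p{\left(A{\left(40 \right)},898 \right)}}{-5943975} = \frac{3029 \cdot 898 + \frac{32 \left(6 - 280 + 2 \cdot 40^{2}\right)^{2}}{3}}{-5943975} = \left(2720042 + \frac{32 \left(6 - 280 + 2 \cdot 1600\right)^{2}}{3}\right) \left(- \frac{1}{5943975}\right) = \left(2720042 + \frac{32 \left(6 - 280 + 3200\right)^{2}}{3}\right) \left(- \frac{1}{5943975}\right) = \left(2720042 + \frac{32 \cdot 2926^{2}}{3}\right) \left(- \frac{1}{5943975}\right) = \left(2720042 + \frac{32}{3} \cdot 8561476\right) \left(- \frac{1}{5943975}\right) = \left(2720042 + \frac{273967232}{3}\right) \left(- \frac{1}{5943975}\right) = \frac{282127358}{3} \left(- \frac{1}{5943975}\right) = - \frac{282127358}{17831925}$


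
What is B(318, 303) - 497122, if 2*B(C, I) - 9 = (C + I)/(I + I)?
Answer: -200835263/404 ≈ -4.9712e+5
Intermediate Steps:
B(C, I) = 9/2 + (C + I)/(4*I) (B(C, I) = 9/2 + ((C + I)/(I + I))/2 = 9/2 + ((C + I)/((2*I)))/2 = 9/2 + ((C + I)*(1/(2*I)))/2 = 9/2 + ((C + I)/(2*I))/2 = 9/2 + (C + I)/(4*I))
B(318, 303) - 497122 = (¼)*(318 + 19*303)/303 - 497122 = (¼)*(1/303)*(318 + 5757) - 497122 = (¼)*(1/303)*6075 - 497122 = 2025/404 - 497122 = -200835263/404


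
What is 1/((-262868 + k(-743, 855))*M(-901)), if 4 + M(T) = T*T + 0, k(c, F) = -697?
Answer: -1/213961276305 ≈ -4.6737e-12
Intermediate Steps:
M(T) = -4 + T² (M(T) = -4 + (T*T + 0) = -4 + (T² + 0) = -4 + T²)
1/((-262868 + k(-743, 855))*M(-901)) = 1/((-262868 - 697)*(-4 + (-901)²)) = 1/((-263565)*(-4 + 811801)) = -1/263565/811797 = -1/263565*1/811797 = -1/213961276305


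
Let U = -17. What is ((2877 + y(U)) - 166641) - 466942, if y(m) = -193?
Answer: -630899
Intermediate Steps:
((2877 + y(U)) - 166641) - 466942 = ((2877 - 193) - 166641) - 466942 = (2684 - 166641) - 466942 = -163957 - 466942 = -630899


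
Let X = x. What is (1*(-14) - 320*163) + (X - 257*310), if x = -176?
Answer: -132020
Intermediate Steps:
X = -176
(1*(-14) - 320*163) + (X - 257*310) = (1*(-14) - 320*163) + (-176 - 257*310) = (-14 - 52160) + (-176 - 79670) = -52174 - 79846 = -132020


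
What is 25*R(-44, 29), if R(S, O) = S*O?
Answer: -31900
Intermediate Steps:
R(S, O) = O*S
25*R(-44, 29) = 25*(29*(-44)) = 25*(-1276) = -31900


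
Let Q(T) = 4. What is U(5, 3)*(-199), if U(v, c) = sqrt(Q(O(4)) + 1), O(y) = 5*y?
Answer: -199*sqrt(5) ≈ -444.98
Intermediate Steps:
U(v, c) = sqrt(5) (U(v, c) = sqrt(4 + 1) = sqrt(5))
U(5, 3)*(-199) = sqrt(5)*(-199) = -199*sqrt(5)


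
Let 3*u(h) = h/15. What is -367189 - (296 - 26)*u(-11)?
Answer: -367123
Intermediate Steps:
u(h) = h/45 (u(h) = (h/15)/3 = h/45)
-367189 - (296 - 26)*u(-11) = -367189 - (296 - 26)*(1/45)*(-11) = -367189 - 270*(-11)/45 = -367189 - 1*(-66) = -367189 + 66 = -367123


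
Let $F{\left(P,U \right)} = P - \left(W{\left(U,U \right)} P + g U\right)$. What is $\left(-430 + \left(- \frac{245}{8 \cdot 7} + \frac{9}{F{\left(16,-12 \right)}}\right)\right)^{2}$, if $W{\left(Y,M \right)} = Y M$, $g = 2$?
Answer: $\frac{241785608089}{1281424} \approx 1.8869 \cdot 10^{5}$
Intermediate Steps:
$W{\left(Y,M \right)} = M Y$
$F{\left(P,U \right)} = P - 2 U - P U^{2}$ ($F{\left(P,U \right)} = P - \left(U U P + 2 U\right) = P - \left(U^{2} P + 2 U\right) = P - \left(P U^{2} + 2 U\right) = P - \left(2 U + P U^{2}\right) = P - 2 U - P U^{2}$)
$\left(-430 + \left(- \frac{245}{8 \cdot 7} + \frac{9}{F{\left(16,-12 \right)}}\right)\right)^{2} = \left(-430 + \left(- \frac{245}{8 \cdot 7} + \frac{9}{16 - -24 - 16 \left(-12\right)^{2}}\right)\right)^{2} = \left(-430 + \left(- \frac{245}{56} + \frac{9}{16 + 24 - 16 \cdot 144}\right)\right)^{2} = \left(-430 + \left(\left(-245\right) \frac{1}{56} + \frac{9}{16 + 24 - 2304}\right)\right)^{2} = \left(-430 - \left(\frac{35}{8} - \frac{9}{-2264}\right)\right)^{2} = \left(-430 + \left(- \frac{35}{8} + 9 \left(- \frac{1}{2264}\right)\right)\right)^{2} = \left(-430 - \frac{4957}{1132}\right)^{2} = \left(- \frac{491717}{1132}\right)^{2} = \frac{241785608089}{1281424}$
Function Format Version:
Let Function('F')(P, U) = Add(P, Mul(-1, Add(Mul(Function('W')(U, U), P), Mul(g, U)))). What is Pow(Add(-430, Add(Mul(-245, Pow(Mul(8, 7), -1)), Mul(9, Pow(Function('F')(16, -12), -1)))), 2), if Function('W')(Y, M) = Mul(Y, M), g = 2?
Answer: Rational(241785608089, 1281424) ≈ 1.8869e+5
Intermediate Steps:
Function('W')(Y, M) = Mul(M, Y)
Function('F')(P, U) = Add(P, Mul(-2, U), Mul(-1, P, Pow(U, 2))) (Function('F')(P, U) = Add(P, Mul(-1, Add(Mul(Mul(U, U), P), Mul(2, U)))) = Add(P, Mul(-1, Add(Mul(Pow(U, 2), P), Mul(2, U)))) = Add(P, Mul(-1, Add(Mul(P, Pow(U, 2)), Mul(2, U)))) = Add(P, Mul(-1, Add(Mul(2, U), Mul(P, Pow(U, 2))))) = Add(P, Add(Mul(-2, U), Mul(-1, P, Pow(U, 2)))) = Add(P, Mul(-2, U), Mul(-1, P, Pow(U, 2))))
Pow(Add(-430, Add(Mul(-245, Pow(Mul(8, 7), -1)), Mul(9, Pow(Function('F')(16, -12), -1)))), 2) = Pow(Add(-430, Add(Mul(-245, Pow(Mul(8, 7), -1)), Mul(9, Pow(Add(16, Mul(-2, -12), Mul(-1, 16, Pow(-12, 2))), -1)))), 2) = Pow(Add(-430, Add(Mul(-245, Pow(56, -1)), Mul(9, Pow(Add(16, 24, Mul(-1, 16, 144)), -1)))), 2) = Pow(Add(-430, Add(Mul(-245, Rational(1, 56)), Mul(9, Pow(Add(16, 24, -2304), -1)))), 2) = Pow(Add(-430, Add(Rational(-35, 8), Mul(9, Pow(-2264, -1)))), 2) = Pow(Add(-430, Add(Rational(-35, 8), Mul(9, Rational(-1, 2264)))), 2) = Pow(Add(-430, Add(Rational(-35, 8), Rational(-9, 2264))), 2) = Pow(Add(-430, Rational(-4957, 1132)), 2) = Pow(Rational(-491717, 1132), 2) = Rational(241785608089, 1281424)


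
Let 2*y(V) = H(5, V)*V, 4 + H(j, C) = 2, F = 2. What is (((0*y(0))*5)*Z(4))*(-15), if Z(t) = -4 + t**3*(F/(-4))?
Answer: 0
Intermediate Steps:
H(j, C) = -2 (H(j, C) = -4 + 2 = -2)
y(V) = -V (y(V) = (-2*V)/2 = -V)
Z(t) = -4 - t**3/2 (Z(t) = -4 + t**3*(2/(-4)) = -4 + t**3*(2*(-1/4)) = -4 + t**3*(-1/2) = -4 - t**3/2)
(((0*y(0))*5)*Z(4))*(-15) = (((0*(-1*0))*5)*(-4 - 1/2*4**3))*(-15) = (((0*0)*5)*(-4 - 1/2*64))*(-15) = ((0*5)*(-4 - 32))*(-15) = (0*(-36))*(-15) = 0*(-15) = 0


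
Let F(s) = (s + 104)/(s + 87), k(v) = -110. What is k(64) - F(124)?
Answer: -23438/211 ≈ -111.08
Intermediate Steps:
F(s) = (104 + s)/(87 + s)
k(64) - F(124) = -110 - (104 + 124)/(87 + 124) = -110 - 228/211 = -23438/211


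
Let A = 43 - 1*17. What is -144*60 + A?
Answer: -8614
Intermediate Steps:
A = 26 (A = 43 - 17 = 26)
-144*60 + A = -144*60 + 26 = -8640 + 26 = -8614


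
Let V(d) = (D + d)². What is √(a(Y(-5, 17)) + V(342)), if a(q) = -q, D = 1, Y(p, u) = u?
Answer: 8*√1838 ≈ 342.98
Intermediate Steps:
V(d) = (1 + d)²
√(a(Y(-5, 17)) + V(342)) = √(-1*17 + (1 + 342)²) = √(-17 + 343²) = √(-17 + 117649) = √117632 = 8*√1838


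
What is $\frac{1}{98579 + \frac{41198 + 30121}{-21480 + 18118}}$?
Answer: $\frac{3362}{331351279} \approx 1.0146 \cdot 10^{-5}$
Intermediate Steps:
$\frac{1}{98579 + \frac{41198 + 30121}{-21480 + 18118}} = \frac{1}{98579 + \frac{71319}{-3362}} = \frac{1}{98579 + 71319 \left(- \frac{1}{3362}\right)} = \frac{1}{98579 - \frac{71319}{3362}} = \frac{1}{\frac{331351279}{3362}} = \frac{3362}{331351279}$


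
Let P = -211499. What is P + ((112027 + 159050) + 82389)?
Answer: 141967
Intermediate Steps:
P + ((112027 + 159050) + 82389) = -211499 + ((112027 + 159050) + 82389) = -211499 + (271077 + 82389) = -211499 + 353466 = 141967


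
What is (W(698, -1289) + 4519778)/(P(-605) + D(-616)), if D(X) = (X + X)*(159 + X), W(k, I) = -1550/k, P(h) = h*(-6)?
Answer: 1577401747/197762246 ≈ 7.9762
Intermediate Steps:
P(h) = -6*h
D(X) = 2*X*(159 + X) (D(X) = (2*X)*(159 + X) = 2*X*(159 + X))
(W(698, -1289) + 4519778)/(P(-605) + D(-616)) = (-1550/698 + 4519778)/(-6*(-605) + 2*(-616)*(159 - 616)) = (-1550*1/698 + 4519778)/(3630 + 2*(-616)*(-457)) = (-775/349 + 4519778)/(3630 + 563024) = (1577401747/349)/566654 = (1577401747/349)*(1/566654) = 1577401747/197762246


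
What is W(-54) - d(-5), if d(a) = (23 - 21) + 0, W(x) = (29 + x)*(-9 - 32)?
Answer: 1023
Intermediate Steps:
W(x) = -1189 - 41*x (W(x) = (29 + x)*(-41) = -1189 - 41*x)
d(a) = 2 (d(a) = 2 + 0 = 2)
W(-54) - d(-5) = (-1189 - 41*(-54)) - 1*2 = (-1189 + 2214) - 2 = 1025 - 2 = 1023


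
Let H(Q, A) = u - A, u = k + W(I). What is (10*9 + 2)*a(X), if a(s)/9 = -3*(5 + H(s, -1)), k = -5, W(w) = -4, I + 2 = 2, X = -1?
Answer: 7452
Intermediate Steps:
I = 0 (I = -2 + 2 = 0)
u = -9 (u = -5 - 4 = -9)
H(Q, A) = -9 - A
a(s) = 81 (a(s) = 9*(-3*(5 + (-9 - 1*(-1)))) = 9*(-3*(5 + (-9 + 1))) = 9*(-3*(5 - 8)) = 9*(-3*(-3)) = 9*9 = 81)
(10*9 + 2)*a(X) = (10*9 + 2)*81 = (90 + 2)*81 = 92*81 = 7452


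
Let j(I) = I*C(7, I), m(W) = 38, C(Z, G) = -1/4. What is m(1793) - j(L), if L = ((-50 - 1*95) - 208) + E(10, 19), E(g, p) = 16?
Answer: -185/4 ≈ -46.250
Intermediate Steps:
C(Z, G) = -¼ (C(Z, G) = -1*¼ = -¼)
L = -337 (L = ((-50 - 1*95) - 208) + 16 = ((-50 - 95) - 208) + 16 = (-145 - 208) + 16 = -353 + 16 = -337)
j(I) = -I/4 (j(I) = I*(-¼) = -I/4)
m(1793) - j(L) = 38 - (-1)*(-337)/4 = 38 - 1*337/4 = 38 - 337/4 = -185/4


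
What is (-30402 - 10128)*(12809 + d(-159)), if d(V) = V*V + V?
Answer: -1537343430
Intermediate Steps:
d(V) = V + V² (d(V) = V² + V = V + V²)
(-30402 - 10128)*(12809 + d(-159)) = (-30402 - 10128)*(12809 - 159*(1 - 159)) = -40530*(12809 - 159*(-158)) = -40530*(12809 + 25122) = -40530*37931 = -1537343430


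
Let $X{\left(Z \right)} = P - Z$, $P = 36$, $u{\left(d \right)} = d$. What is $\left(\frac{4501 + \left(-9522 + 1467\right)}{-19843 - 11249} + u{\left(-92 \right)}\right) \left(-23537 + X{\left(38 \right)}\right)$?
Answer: $\frac{33624402245}{15546} \approx 2.1629 \cdot 10^{6}$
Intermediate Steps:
$X{\left(Z \right)} = 36 - Z$
$\left(\frac{4501 + \left(-9522 + 1467\right)}{-19843 - 11249} + u{\left(-92 \right)}\right) \left(-23537 + X{\left(38 \right)}\right) = \left(\frac{4501 + \left(-9522 + 1467\right)}{-19843 - 11249} - 92\right) \left(-23537 + \left(36 - 38\right)\right) = \left(\frac{4501 - 8055}{-31092} - 92\right) \left(-23537 + \left(36 - 38\right)\right) = \left(\left(-3554\right) \left(- \frac{1}{31092}\right) - 92\right) \left(-23537 - 2\right) = \left(\frac{1777}{15546} - 92\right) \left(-23539\right) = \left(- \frac{1428455}{15546}\right) \left(-23539\right) = \frac{33624402245}{15546}$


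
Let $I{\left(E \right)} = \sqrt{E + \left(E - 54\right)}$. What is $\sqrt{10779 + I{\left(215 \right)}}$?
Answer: $\sqrt{10779 + 2 \sqrt{94}} \approx 103.92$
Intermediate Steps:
$I{\left(E \right)} = \sqrt{-54 + 2 E}$ ($I{\left(E \right)} = \sqrt{E + \left(E - 54\right)} = \sqrt{E + \left(-54 + E\right)} = \sqrt{-54 + 2 E}$)
$\sqrt{10779 + I{\left(215 \right)}} = \sqrt{10779 + \sqrt{-54 + 2 \cdot 215}} = \sqrt{10779 + \sqrt{-54 + 430}} = \sqrt{10779 + \sqrt{376}} = \sqrt{10779 + 2 \sqrt{94}}$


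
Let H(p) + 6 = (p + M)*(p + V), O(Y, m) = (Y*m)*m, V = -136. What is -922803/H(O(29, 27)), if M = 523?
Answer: -922803/455052314 ≈ -0.0020279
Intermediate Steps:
O(Y, m) = Y*m**2
H(p) = -6 + (-136 + p)*(523 + p) (H(p) = -6 + (p + 523)*(p - 136) = -6 + (523 + p)*(-136 + p) = -6 + (-136 + p)*(523 + p))
-922803/H(O(29, 27)) = -922803/(-71134 + (29*27**2)**2 + 387*(29*27**2)) = -922803/(-71134 + (29*729)**2 + 387*(29*729)) = -922803/(-71134 + 21141**2 + 387*21141) = -922803/(-71134 + 446941881 + 8181567) = -922803/455052314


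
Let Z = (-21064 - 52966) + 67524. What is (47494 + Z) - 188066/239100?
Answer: 4900021367/119550 ≈ 40987.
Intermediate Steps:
Z = -6506 (Z = -74030 + 67524 = -6506)
(47494 + Z) - 188066/239100 = (47494 - 6506) - 188066/239100 = 40988 - 188066*1/239100 = 40988 - 94033/119550 = 4900021367/119550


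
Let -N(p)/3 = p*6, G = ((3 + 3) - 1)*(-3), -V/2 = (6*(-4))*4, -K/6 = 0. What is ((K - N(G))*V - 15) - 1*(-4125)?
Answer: -47730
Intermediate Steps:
K = 0 (K = -6*0 = 0)
V = 192 (V = -2*6*(-4)*4 = -(-48)*4 = -2*(-96) = 192)
G = -15 (G = (6 - 1)*(-3) = 5*(-3) = -15)
N(p) = -18*p (N(p) = -3*p*6 = -18*p)
((K - N(G))*V - 15) - 1*(-4125) = ((0 - (-18)*(-15))*192 - 15) - 1*(-4125) = ((0 - 1*270)*192 - 15) + 4125 = ((0 - 270)*192 - 15) + 4125 = (-270*192 - 15) + 4125 = (-51840 - 15) + 4125 = -51855 + 4125 = -47730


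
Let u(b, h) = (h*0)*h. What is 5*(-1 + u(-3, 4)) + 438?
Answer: 433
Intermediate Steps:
u(b, h) = 0 (u(b, h) = 0*h = 0)
5*(-1 + u(-3, 4)) + 438 = 5*(-1 + 0) + 438 = 5*(-1) + 438 = -5 + 438 = 433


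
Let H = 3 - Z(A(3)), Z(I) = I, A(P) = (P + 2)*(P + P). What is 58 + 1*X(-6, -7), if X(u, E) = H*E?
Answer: 247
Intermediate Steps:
A(P) = 2*P*(2 + P) (A(P) = (2 + P)*(2*P) = 2*P*(2 + P))
H = -27 (H = 3 - 2*3*(2 + 3) = 3 - 2*3*5 = 3 - 1*30 = 3 - 30 = -27)
X(u, E) = -27*E
58 + 1*X(-6, -7) = 58 + 1*(-27*(-7)) = 58 + 1*189 = 58 + 189 = 247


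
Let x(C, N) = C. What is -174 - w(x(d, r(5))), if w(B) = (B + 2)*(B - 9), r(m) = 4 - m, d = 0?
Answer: -156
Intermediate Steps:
w(B) = (-9 + B)*(2 + B) (w(B) = (2 + B)*(-9 + B) = (-9 + B)*(2 + B))
-174 - w(x(d, r(5))) = -174 - (-18 + 0**2 - 7*0) = -174 - (-18 + 0 + 0) = -174 - 1*(-18) = -174 + 18 = -156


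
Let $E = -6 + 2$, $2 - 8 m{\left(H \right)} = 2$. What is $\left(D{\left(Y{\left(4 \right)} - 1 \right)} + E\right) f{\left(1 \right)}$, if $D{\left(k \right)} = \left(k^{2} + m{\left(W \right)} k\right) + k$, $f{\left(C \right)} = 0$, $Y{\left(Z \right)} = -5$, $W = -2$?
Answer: $0$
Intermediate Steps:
$m{\left(H \right)} = 0$ ($m{\left(H \right)} = \frac{1}{4} - \frac{1}{4} = 0$)
$E = -4$
$D{\left(k \right)} = k + k^{2}$ ($D{\left(k \right)} = \left(k^{2} + 0 k\right) + k = \left(k^{2} + 0\right) + k = k^{2} + k = k + k^{2}$)
$\left(D{\left(Y{\left(4 \right)} - 1 \right)} + E\right) f{\left(1 \right)} = \left(\left(-5 - 1\right) \left(1 - 6\right) - 4\right) 0 = \left(- 6 \left(1 - 6\right) - 4\right) 0 = \left(\left(-6\right) \left(-5\right) - 4\right) 0 = \left(30 - 4\right) 0 = 26 \cdot 0 = 0$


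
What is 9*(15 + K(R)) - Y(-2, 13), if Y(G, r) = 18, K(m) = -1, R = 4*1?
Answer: 108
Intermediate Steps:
R = 4
9*(15 + K(R)) - Y(-2, 13) = 9*(15 - 1) - 1*18 = 9*14 - 18 = 126 - 18 = 108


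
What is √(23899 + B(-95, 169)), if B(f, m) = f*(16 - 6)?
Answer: √22949 ≈ 151.49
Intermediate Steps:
B(f, m) = 10*f (B(f, m) = f*10 = 10*f)
√(23899 + B(-95, 169)) = √(23899 + 10*(-95)) = √(23899 - 950) = √22949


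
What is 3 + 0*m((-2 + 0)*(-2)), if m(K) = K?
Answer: 3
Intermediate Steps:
3 + 0*m((-2 + 0)*(-2)) = 3 + 0*((-2 + 0)*(-2)) = 3 + 0*(-2*(-2)) = 3 + 0*4 = 3 + 0 = 3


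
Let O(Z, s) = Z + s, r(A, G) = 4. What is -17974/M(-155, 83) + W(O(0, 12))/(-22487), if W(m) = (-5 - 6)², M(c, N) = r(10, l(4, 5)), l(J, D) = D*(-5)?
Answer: -202090911/44974 ≈ -4493.5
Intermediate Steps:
l(J, D) = -5*D
M(c, N) = 4
W(m) = 121 (W(m) = (-11)² = 121)
-17974/M(-155, 83) + W(O(0, 12))/(-22487) = -17974/4 + 121/(-22487) = -17974*¼ + 121*(-1/22487) = -8987/2 - 121/22487 = -202090911/44974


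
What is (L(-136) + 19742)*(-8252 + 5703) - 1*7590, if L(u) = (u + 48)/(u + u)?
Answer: -1711246271/34 ≈ -5.0331e+7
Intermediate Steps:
L(u) = (48 + u)/(2*u) (L(u) = (48 + u)/((2*u)) = (48 + u)*(1/(2*u)) = (48 + u)/(2*u))
(L(-136) + 19742)*(-8252 + 5703) - 1*7590 = ((1/2)*(48 - 136)/(-136) + 19742)*(-8252 + 5703) - 1*7590 = ((1/2)*(-1/136)*(-88) + 19742)*(-2549) - 7590 = (11/34 + 19742)*(-2549) - 7590 = (671239/34)*(-2549) - 7590 = -1710988211/34 - 7590 = -1711246271/34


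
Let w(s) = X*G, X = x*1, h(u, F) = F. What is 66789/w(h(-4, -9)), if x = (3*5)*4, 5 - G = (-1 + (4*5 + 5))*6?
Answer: -22263/2780 ≈ -8.0083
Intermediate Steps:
G = -139 (G = 5 - (-1 + (4*5 + 5))*6 = 5 - (-1 + (20 + 5))*6 = 5 - (-1 + 25)*6 = 5 - 24*6 = 5 - 1*144 = 5 - 144 = -139)
x = 60 (x = 15*4 = 60)
X = 60 (X = 60*1 = 60)
w(s) = -8340 (w(s) = 60*(-139) = -8340)
66789/w(h(-4, -9)) = 66789/(-8340) = 66789*(-1/8340) = -22263/2780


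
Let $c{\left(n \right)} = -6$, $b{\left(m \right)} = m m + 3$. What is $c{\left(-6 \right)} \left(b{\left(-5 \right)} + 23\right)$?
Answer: $-306$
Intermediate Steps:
$b{\left(m \right)} = 3 + m^{2}$ ($b{\left(m \right)} = m^{2} + 3 = 3 + m^{2}$)
$c{\left(-6 \right)} \left(b{\left(-5 \right)} + 23\right) = - 6 \left(\left(3 + \left(-5\right)^{2}\right) + 23\right) = - 6 \left(\left(3 + 25\right) + 23\right) = - 6 \left(28 + 23\right) = \left(-6\right) 51 = -306$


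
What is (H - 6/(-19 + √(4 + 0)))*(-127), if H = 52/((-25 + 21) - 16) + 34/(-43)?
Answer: 1410081/3655 ≈ 385.79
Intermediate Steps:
H = -729/215 (H = 52/(-4 - 16) + 34*(-1/43) = 52/(-20) - 34/43 = 52*(-1/20) - 34/43 = -13/5 - 34/43 = -729/215 ≈ -3.3907)
(H - 6/(-19 + √(4 + 0)))*(-127) = (-729/215 - 6/(-19 + √(4 + 0)))*(-127) = (-729/215 - 6/(-19 + √4))*(-127) = (-729/215 - 6/(-19 + 2))*(-127) = (-729/215 - 6/(-17))*(-127) = (-729/215 - 6*(-1/17))*(-127) = (-729/215 + 6/17)*(-127) = -11103/3655*(-127) = 1410081/3655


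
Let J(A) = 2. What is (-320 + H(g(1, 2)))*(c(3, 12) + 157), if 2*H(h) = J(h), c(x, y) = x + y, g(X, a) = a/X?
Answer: -54868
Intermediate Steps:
H(h) = 1 (H(h) = (½)*2 = 1)
(-320 + H(g(1, 2)))*(c(3, 12) + 157) = (-320 + 1)*((3 + 12) + 157) = -319*(15 + 157) = -319*172 = -54868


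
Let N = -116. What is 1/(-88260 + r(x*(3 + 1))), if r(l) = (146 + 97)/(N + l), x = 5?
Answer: -32/2824401 ≈ -1.1330e-5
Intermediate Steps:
r(l) = 243/(-116 + l) (r(l) = (146 + 97)/(-116 + l) = 243/(-116 + l))
1/(-88260 + r(x*(3 + 1))) = 1/(-88260 + 243/(-116 + 5*(3 + 1))) = 1/(-88260 + 243/(-116 + 5*4)) = 1/(-88260 + 243/(-116 + 20)) = 1/(-88260 + 243/(-96)) = 1/(-88260 + 243*(-1/96)) = 1/(-88260 - 81/32) = 1/(-2824401/32) = -32/2824401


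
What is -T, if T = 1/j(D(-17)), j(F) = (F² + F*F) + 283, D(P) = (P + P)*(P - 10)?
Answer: -1/1685731 ≈ -5.9321e-7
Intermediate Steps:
D(P) = 2*P*(-10 + P) (D(P) = (2*P)*(-10 + P) = 2*P*(-10 + P))
j(F) = 283 + 2*F² (j(F) = (F² + F²) + 283 = 2*F² + 283 = 283 + 2*F²)
T = 1/1685731 (T = 1/(283 + 2*(2*(-17)*(-10 - 17))²) = 1/(283 + 2*(2*(-17)*(-27))²) = 1/(283 + 2*918²) = 1/(283 + 2*842724) = 1/(283 + 1685448) = 1/1685731 ≈ 5.9321e-7)
-T = -1*1/1685731 = -1/1685731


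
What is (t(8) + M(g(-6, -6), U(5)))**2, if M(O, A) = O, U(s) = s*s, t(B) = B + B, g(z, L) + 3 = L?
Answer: 49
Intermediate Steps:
g(z, L) = -3 + L
t(B) = 2*B
U(s) = s**2
(t(8) + M(g(-6, -6), U(5)))**2 = (2*8 + (-3 - 6))**2 = (16 - 9)**2 = 7**2 = 49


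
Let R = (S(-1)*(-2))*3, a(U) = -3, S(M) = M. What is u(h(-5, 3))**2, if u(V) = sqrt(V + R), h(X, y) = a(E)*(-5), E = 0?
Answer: 21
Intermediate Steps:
h(X, y) = 15 (h(X, y) = -3*(-5) = 15)
R = 6 (R = -1*(-2)*3 = 2*3 = 6)
u(V) = sqrt(6 + V) (u(V) = sqrt(V + 6) = sqrt(6 + V))
u(h(-5, 3))**2 = (sqrt(6 + 15))**2 = (sqrt(21))**2 = 21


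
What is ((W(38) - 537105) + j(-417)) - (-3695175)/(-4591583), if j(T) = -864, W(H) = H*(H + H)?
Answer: -2456872518398/4591583 ≈ -5.3508e+5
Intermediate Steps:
W(H) = 2*H**2 (W(H) = H*(2*H) = 2*H**2)
((W(38) - 537105) + j(-417)) - (-3695175)/(-4591583) = ((2*38**2 - 537105) - 864) - (-3695175)/(-4591583) = ((2*1444 - 537105) - 864) - (-3695175)*(-1)/4591583 = ((2888 - 537105) - 864) - 1*3695175/4591583 = (-534217 - 864) - 3695175/4591583 = -535081 - 3695175/4591583 = -2456872518398/4591583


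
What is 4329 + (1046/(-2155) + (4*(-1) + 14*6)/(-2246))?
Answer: 10475200527/2420065 ≈ 4328.5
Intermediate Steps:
4329 + (1046/(-2155) + (4*(-1) + 14*6)/(-2246)) = 4329 + (1046*(-1/2155) + (-4 + 84)*(-1/2246)) = 4329 + (-1046/2155 + 80*(-1/2246)) = 4329 + (-1046/2155 - 40/1123) = 4329 - 1260858/2420065 = 10475200527/2420065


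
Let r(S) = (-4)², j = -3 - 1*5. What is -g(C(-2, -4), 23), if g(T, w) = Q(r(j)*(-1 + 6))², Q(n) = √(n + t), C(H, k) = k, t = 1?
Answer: -81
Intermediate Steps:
j = -8 (j = -3 - 5 = -8)
r(S) = 16
Q(n) = √(1 + n) (Q(n) = √(n + 1) = √(1 + n))
g(T, w) = 81 (g(T, w) = (√(1 + 16*(-1 + 6)))² = (√(1 + 16*5))² = (√(1 + 80))² = (√81)² = 9² = 81)
-g(C(-2, -4), 23) = -1*81 = -81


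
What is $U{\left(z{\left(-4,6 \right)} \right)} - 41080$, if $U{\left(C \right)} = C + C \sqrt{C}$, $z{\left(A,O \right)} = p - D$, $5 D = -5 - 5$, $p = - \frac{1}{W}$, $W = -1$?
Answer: $-41077 + 3 \sqrt{3} \approx -41072.0$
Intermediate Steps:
$p = 1$ ($p = - \frac{1}{-1} = \left(-1\right) \left(-1\right) = 1$)
$D = -2$ ($D = \frac{-5 - 5}{5} = \frac{1}{5} \left(-10\right) = -2$)
$z{\left(A,O \right)} = 3$ ($z{\left(A,O \right)} = 1 - -2 = 1 + 2 = 3$)
$U{\left(C \right)} = C + C^{\frac{3}{2}}$
$U{\left(z{\left(-4,6 \right)} \right)} - 41080 = \left(3 + 3^{\frac{3}{2}}\right) - 41080 = \left(3 + 3 \sqrt{3}\right) - 41080 = -41077 + 3 \sqrt{3}$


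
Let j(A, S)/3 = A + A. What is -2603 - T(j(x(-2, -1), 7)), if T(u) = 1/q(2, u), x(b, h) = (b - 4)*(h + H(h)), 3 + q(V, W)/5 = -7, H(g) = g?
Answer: -130149/50 ≈ -2603.0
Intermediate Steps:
q(V, W) = -50 (q(V, W) = -15 + 5*(-7) = -15 - 35 = -50)
x(b, h) = 2*h*(-4 + b) (x(b, h) = (b - 4)*(h + h) = (-4 + b)*(2*h) = 2*h*(-4 + b))
j(A, S) = 6*A (j(A, S) = 3*(A + A) = 3*(2*A) = 6*A)
T(u) = -1/50 (T(u) = 1/(-50) = -1/50)
-2603 - T(j(x(-2, -1), 7)) = -2603 - 1*(-1/50) = -2603 + 1/50 = -130149/50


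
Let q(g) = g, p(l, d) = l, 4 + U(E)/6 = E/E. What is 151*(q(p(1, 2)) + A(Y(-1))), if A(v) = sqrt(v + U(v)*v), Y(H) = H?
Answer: 151 + 151*sqrt(17) ≈ 773.59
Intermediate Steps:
U(E) = -18 (U(E) = -24 + 6*(E/E) = -24 + 6*1 = -24 + 6 = -18)
A(v) = sqrt(17)*sqrt(-v) (A(v) = sqrt(v - 18*v) = sqrt(-17*v) = sqrt(17)*sqrt(-v))
151*(q(p(1, 2)) + A(Y(-1))) = 151*(1 + sqrt(17)*sqrt(-1*(-1))) = 151*(1 + sqrt(17)*sqrt(1)) = 151*(1 + sqrt(17)*1) = 151*(1 + sqrt(17)) = 151 + 151*sqrt(17)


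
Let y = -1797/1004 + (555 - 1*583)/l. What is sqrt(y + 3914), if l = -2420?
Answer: sqrt(2982333962365)/27610 ≈ 62.548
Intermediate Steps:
y = -1080157/607420 (y = -1797/1004 + (555 - 1*583)/(-2420) = -1797*1/1004 + (555 - 583)*(-1/2420) = -1797/1004 - 28*(-1/2420) = -1797/1004 + 7/605 = -1080157/607420 ≈ -1.7783)
sqrt(y + 3914) = sqrt(-1080157/607420 + 3914) = sqrt(2376361723/607420) = sqrt(2982333962365)/27610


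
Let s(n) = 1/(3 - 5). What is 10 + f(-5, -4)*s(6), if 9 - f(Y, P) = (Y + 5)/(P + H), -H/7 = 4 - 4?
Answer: 11/2 ≈ 5.5000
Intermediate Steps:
H = 0 (H = -7*(4 - 4) = -7*0 = 0)
s(n) = -½ (s(n) = 1/(-2) = -½)
f(Y, P) = 9 - (5 + Y)/P (f(Y, P) = 9 - (Y + 5)/(P + 0) = 9 - (5 + Y)/P)
10 + f(-5, -4)*s(6) = 10 + ((-5 - 1*(-5) + 9*(-4))/(-4))*(-½) = 10 - (-5 + 5 - 36)/4*(-½) = 10 - ¼*(-36)*(-½) = 10 + 9*(-½) = 10 - 9/2 = 11/2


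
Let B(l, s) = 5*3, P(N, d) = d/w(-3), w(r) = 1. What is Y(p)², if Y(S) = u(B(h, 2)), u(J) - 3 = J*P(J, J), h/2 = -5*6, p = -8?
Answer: 51984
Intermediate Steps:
P(N, d) = d (P(N, d) = d/1 = d*1 = d)
h = -60 (h = 2*(-5*6) = 2*(-30) = -60)
B(l, s) = 15
u(J) = 3 + J² (u(J) = 3 + J*J = 3 + J²)
Y(S) = 228 (Y(S) = 3 + 15² = 3 + 225 = 228)
Y(p)² = 228² = 51984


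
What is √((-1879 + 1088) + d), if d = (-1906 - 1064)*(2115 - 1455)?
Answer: I*√1960991 ≈ 1400.4*I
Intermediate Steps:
d = -1960200 (d = -2970*660 = -1960200)
√((-1879 + 1088) + d) = √((-1879 + 1088) - 1960200) = √(-791 - 1960200) = √(-1960991) = I*√1960991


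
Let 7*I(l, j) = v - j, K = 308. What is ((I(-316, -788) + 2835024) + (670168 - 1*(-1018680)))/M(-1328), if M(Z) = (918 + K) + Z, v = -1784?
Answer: -15833054/357 ≈ -44350.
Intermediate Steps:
M(Z) = 1226 + Z (M(Z) = (918 + 308) + Z = 1226 + Z)
I(l, j) = -1784/7 - j/7 (I(l, j) = (-1784 - j)/7 = -1784/7 - j/7)
((I(-316, -788) + 2835024) + (670168 - 1*(-1018680)))/M(-1328) = (((-1784/7 - ⅐*(-788)) + 2835024) + (670168 - 1*(-1018680)))/(1226 - 1328) = (((-1784/7 + 788/7) + 2835024) + (670168 + 1018680))/(-102) = ((-996/7 + 2835024) + 1688848)*(-1/102) = (19844172/7 + 1688848)*(-1/102) = (31666108/7)*(-1/102) = -15833054/357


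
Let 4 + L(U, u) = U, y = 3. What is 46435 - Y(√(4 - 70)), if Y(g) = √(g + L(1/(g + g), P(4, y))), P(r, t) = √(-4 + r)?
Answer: 46435 - √(-17424 + 4323*I*√66)/66 ≈ 46433.0 - 2.5495*I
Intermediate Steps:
L(U, u) = -4 + U
Y(g) = √(-4 + g + 1/(2*g)) (Y(g) = √(g + (-4 + 1/(g + g))) = √(g + (-4 + 1/(2*g))) = √(-4 + g + 1/(2*g)))
46435 - Y(√(4 - 70)) = 46435 - √(-16 + 2/(√(4 - 70)) + 4*√(4 - 70))/2 = 46435 - √(-16 + 2/(√(-66)) + 4*√(-66))/2 = 46435 - √(-16 + 2/((I*√66)) + 4*(I*√66))/2 = 46435 - √(-16 + 2*(-I*√66/66) + 4*I*√66)/2 = 46435 - √(-16 - I*√66/33 + 4*I*√66)/2 = 46435 - √(-16 + 131*I*√66/33)/2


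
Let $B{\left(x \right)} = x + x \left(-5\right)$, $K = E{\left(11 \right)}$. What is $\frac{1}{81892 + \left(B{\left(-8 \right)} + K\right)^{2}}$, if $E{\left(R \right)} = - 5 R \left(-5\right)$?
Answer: $\frac{1}{176141} \approx 5.6773 \cdot 10^{-6}$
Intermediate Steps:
$E{\left(R \right)} = 25 R$
$K = 275$ ($K = 25 \cdot 11 = 275$)
$B{\left(x \right)} = - 4 x$ ($B{\left(x \right)} = x - 5 x = - 4 x$)
$\frac{1}{81892 + \left(B{\left(-8 \right)} + K\right)^{2}} = \frac{1}{81892 + \left(\left(-4\right) \left(-8\right) + 275\right)^{2}} = \frac{1}{81892 + \left(32 + 275\right)^{2}} = \frac{1}{81892 + 307^{2}} = \frac{1}{81892 + 94249} = \frac{1}{176141}$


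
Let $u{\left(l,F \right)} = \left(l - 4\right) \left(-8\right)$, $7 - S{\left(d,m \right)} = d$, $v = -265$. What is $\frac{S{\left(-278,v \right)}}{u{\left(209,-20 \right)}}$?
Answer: $- \frac{57}{328} \approx -0.17378$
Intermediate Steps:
$S{\left(d,m \right)} = 7 - d$
$u{\left(l,F \right)} = 32 - 8 l$ ($u{\left(l,F \right)} = \left(-4 + l\right) \left(-8\right) = 32 - 8 l$)
$\frac{S{\left(-278,v \right)}}{u{\left(209,-20 \right)}} = \frac{7 - -278}{32 - 1672} = \frac{7 + 278}{32 - 1672} = \frac{285}{-1640} = 285 \left(- \frac{1}{1640}\right) = - \frac{57}{328}$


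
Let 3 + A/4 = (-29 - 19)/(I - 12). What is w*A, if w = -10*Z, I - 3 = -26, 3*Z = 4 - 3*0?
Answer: 608/7 ≈ 86.857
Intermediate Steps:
Z = 4/3 (Z = (4 - 3*0)/3 = (4 + 0)/3 = (⅓)*4 = 4/3 ≈ 1.3333)
I = -23 (I = 3 - 26 = -23)
w = -40/3 (w = -10*4/3 = -40/3 ≈ -13.333)
A = -228/35 (A = -12 + 4*((-29 - 19)/(-23 - 12)) = -12 + 4*(-48/(-35)) = -12 + 4*(-48*(-1/35)) = -12 + 4*(48/35) = -12 + 192/35 = -228/35 ≈ -6.5143)
w*A = -40/3*(-228/35) = 608/7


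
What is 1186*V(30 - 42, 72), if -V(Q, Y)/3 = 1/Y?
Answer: -593/12 ≈ -49.417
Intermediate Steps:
V(Q, Y) = -3/Y
1186*V(30 - 42, 72) = 1186*(-3/72) = 1186*(-3*1/72) = 1186*(-1/24) = -593/12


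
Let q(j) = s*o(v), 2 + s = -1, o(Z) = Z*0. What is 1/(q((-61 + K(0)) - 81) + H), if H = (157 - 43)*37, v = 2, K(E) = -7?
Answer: 1/4218 ≈ 0.00023708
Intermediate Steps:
o(Z) = 0
s = -3 (s = -2 - 1 = -3)
q(j) = 0 (q(j) = -3*0 = 0)
H = 4218 (H = 114*37 = 4218)
1/(q((-61 + K(0)) - 81) + H) = 1/(0 + 4218) = 1/4218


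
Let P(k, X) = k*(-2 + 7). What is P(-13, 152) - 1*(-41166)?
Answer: 41101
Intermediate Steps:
P(k, X) = 5*k (P(k, X) = k*5 = 5*k)
P(-13, 152) - 1*(-41166) = 5*(-13) - 1*(-41166) = -65 + 41166 = 41101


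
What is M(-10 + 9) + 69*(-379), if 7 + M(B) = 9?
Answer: -26149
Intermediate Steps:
M(B) = 2 (M(B) = -7 + 9 = 2)
M(-10 + 9) + 69*(-379) = 2 + 69*(-379) = 2 - 26151 = -26149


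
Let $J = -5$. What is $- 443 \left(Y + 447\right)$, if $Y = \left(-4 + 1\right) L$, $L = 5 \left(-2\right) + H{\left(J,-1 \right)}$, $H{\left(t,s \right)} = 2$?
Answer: $-208653$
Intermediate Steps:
$L = -8$ ($L = 5 \left(-2\right) + 2 = -10 + 2 = -8$)
$Y = 24$ ($Y = \left(-4 + 1\right) \left(-8\right) = \left(-3\right) \left(-8\right) = 24$)
$- 443 \left(Y + 447\right) = - 443 \left(24 + 447\right) = \left(-443\right) 471 = -208653$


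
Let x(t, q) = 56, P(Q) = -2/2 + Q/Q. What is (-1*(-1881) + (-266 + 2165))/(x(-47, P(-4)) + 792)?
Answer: 945/212 ≈ 4.4576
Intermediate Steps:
P(Q) = 0 (P(Q) = -2*½ + 1 = -1 + 1 = 0)
(-1*(-1881) + (-266 + 2165))/(x(-47, P(-4)) + 792) = (-1*(-1881) + (-266 + 2165))/(56 + 792) = (1881 + 1899)/848 = 3780*(1/848) = 945/212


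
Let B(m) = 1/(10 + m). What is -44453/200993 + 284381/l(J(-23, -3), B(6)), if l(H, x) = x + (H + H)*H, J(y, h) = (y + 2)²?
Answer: 637888956299/1250858429249 ≈ 0.50996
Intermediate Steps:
J(y, h) = (2 + y)²
l(H, x) = x + 2*H² (l(H, x) = x + (2*H)*H = x + 2*H²)
-44453/200993 + 284381/l(J(-23, -3), B(6)) = -44453/200993 + 284381/(1/(10 + 6) + 2*((2 - 23)²)²) = -44453*1/200993 + 284381/(1/16 + 2*((-21)²)²) = -44453/200993 + 284381/(1/16 + 2*441²) = -44453/200993 + 284381/(1/16 + 2*194481) = -44453/200993 + 284381/(1/16 + 388962) = -44453/200993 + 284381/(6223393/16) = -44453/200993 + 284381*(16/6223393) = -44453/200993 + 4550096/6223393 = 637888956299/1250858429249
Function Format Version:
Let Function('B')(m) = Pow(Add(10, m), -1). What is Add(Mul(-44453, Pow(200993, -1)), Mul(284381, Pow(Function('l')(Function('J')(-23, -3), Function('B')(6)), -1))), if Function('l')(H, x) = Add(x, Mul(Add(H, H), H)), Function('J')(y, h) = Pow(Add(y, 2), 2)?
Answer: Rational(637888956299, 1250858429249) ≈ 0.50996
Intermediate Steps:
Function('J')(y, h) = Pow(Add(2, y), 2)
Function('l')(H, x) = Add(x, Mul(2, Pow(H, 2))) (Function('l')(H, x) = Add(x, Mul(Mul(2, H), H)) = Add(x, Mul(2, Pow(H, 2))))
Add(Mul(-44453, Pow(200993, -1)), Mul(284381, Pow(Function('l')(Function('J')(-23, -3), Function('B')(6)), -1))) = Add(Mul(-44453, Pow(200993, -1)), Mul(284381, Pow(Add(Pow(Add(10, 6), -1), Mul(2, Pow(Pow(Add(2, -23), 2), 2))), -1))) = Add(Mul(-44453, Rational(1, 200993)), Mul(284381, Pow(Add(Pow(16, -1), Mul(2, Pow(Pow(-21, 2), 2))), -1))) = Add(Rational(-44453, 200993), Mul(284381, Pow(Add(Rational(1, 16), Mul(2, Pow(441, 2))), -1))) = Add(Rational(-44453, 200993), Mul(284381, Pow(Add(Rational(1, 16), Mul(2, 194481)), -1))) = Add(Rational(-44453, 200993), Mul(284381, Pow(Add(Rational(1, 16), 388962), -1))) = Add(Rational(-44453, 200993), Mul(284381, Pow(Rational(6223393, 16), -1))) = Add(Rational(-44453, 200993), Mul(284381, Rational(16, 6223393))) = Add(Rational(-44453, 200993), Rational(4550096, 6223393)) = Rational(637888956299, 1250858429249)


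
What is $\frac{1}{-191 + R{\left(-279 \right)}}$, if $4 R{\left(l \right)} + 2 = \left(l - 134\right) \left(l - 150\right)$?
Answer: $\frac{4}{176411} \approx 2.2674 \cdot 10^{-5}$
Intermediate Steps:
$R{\left(l \right)} = - \frac{1}{2} + \frac{\left(-150 + l\right) \left(-134 + l\right)}{4}$ ($R{\left(l \right)} = - \frac{1}{2} + \frac{\left(l - 134\right) \left(l - 150\right)}{4} = - \frac{1}{2} + \frac{\left(-134 + l\right) \left(-150 + l\right)}{4} = - \frac{1}{2} + \frac{\left(-150 + l\right) \left(-134 + l\right)}{4}$)
$\frac{1}{-191 + R{\left(-279 \right)}} = \frac{1}{-191 + \left(\frac{10049}{2} - -19809 + \frac{\left(-279\right)^{2}}{4}\right)} = \frac{1}{-191 + \left(\frac{10049}{2} + 19809 + \frac{1}{4} \cdot 77841\right)} = \frac{1}{-191 + \left(\frac{10049}{2} + 19809 + \frac{77841}{4}\right)} = \frac{1}{-191 + \frac{177175}{4}} = \frac{1}{\frac{176411}{4}} = \frac{4}{176411}$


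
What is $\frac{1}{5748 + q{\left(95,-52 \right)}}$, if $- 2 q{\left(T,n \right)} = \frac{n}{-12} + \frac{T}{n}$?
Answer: $\frac{312}{1792985} \approx 0.00017401$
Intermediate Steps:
$q{\left(T,n \right)} = \frac{n}{24} - \frac{T}{2 n}$ ($q{\left(T,n \right)} = - \frac{\frac{n}{-12} + \frac{T}{n}}{2} = - \frac{n \left(- \frac{1}{12}\right) + \frac{T}{n}}{2} = - \frac{- \frac{n}{12} + \frac{T}{n}}{2} = \frac{n}{24} - \frac{T}{2 n}$)
$\frac{1}{5748 + q{\left(95,-52 \right)}} = \frac{1}{5748 + \left(\frac{1}{24} \left(-52\right) - \frac{95}{2 \left(-52\right)}\right)} = \frac{1}{5748 - \left(\frac{13}{6} + \frac{95}{2} \left(- \frac{1}{52}\right)\right)} = \frac{1}{5748 + \left(- \frac{13}{6} + \frac{95}{104}\right)} = \frac{1}{5748 - \frac{391}{312}} = \frac{1}{\frac{1792985}{312}} = \frac{312}{1792985}$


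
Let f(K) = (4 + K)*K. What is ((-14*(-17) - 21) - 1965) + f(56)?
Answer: 1612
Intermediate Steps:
f(K) = K*(4 + K)
((-14*(-17) - 21) - 1965) + f(56) = ((-14*(-17) - 21) - 1965) + 56*(4 + 56) = ((238 - 21) - 1965) + 56*60 = (217 - 1965) + 3360 = -1748 + 3360 = 1612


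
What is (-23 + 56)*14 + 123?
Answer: 585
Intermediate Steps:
(-23 + 56)*14 + 123 = 33*14 + 123 = 462 + 123 = 585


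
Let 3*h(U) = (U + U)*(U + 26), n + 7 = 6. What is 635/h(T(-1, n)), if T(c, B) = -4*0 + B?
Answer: -381/10 ≈ -38.100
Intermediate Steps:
n = -1 (n = -7 + 6 = -1)
T(c, B) = B (T(c, B) = 0 + B = B)
h(U) = 2*U*(26 + U)/3 (h(U) = ((U + U)*(U + 26))/3 = ((2*U)*(26 + U))/3 = (2*U*(26 + U))/3 = 2*U*(26 + U)/3)
635/h(T(-1, n)) = 635/(((⅔)*(-1)*(26 - 1))) = 635/(((⅔)*(-1)*25)) = 635/(-50/3) = 635*(-3/50) = -381/10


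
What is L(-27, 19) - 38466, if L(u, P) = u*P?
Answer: -38979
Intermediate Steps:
L(u, P) = P*u
L(-27, 19) - 38466 = 19*(-27) - 38466 = -513 - 38466 = -38979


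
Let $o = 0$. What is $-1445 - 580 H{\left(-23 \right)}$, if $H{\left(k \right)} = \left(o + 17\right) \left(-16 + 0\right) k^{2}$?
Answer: $83453595$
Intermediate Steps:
$H{\left(k \right)} = - 272 k^{2}$ ($H{\left(k \right)} = \left(0 + 17\right) \left(-16 + 0\right) k^{2} = 17 \left(-16\right) k^{2} = - 272 k^{2}$)
$-1445 - 580 H{\left(-23 \right)} = -1445 - 580 \left(- 272 \left(-23\right)^{2}\right) = -1445 - 580 \left(\left(-272\right) 529\right) = -1445 - -83455040 = -1445 + 83455040 = 83453595$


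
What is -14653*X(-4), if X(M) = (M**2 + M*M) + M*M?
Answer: -703344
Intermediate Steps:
X(M) = 3*M**2 (X(M) = (M**2 + M**2) + M**2 = 2*M**2 + M**2 = 3*M**2)
-14653*X(-4) = -43959*(-4)**2 = -43959*16 = -14653*48 = -703344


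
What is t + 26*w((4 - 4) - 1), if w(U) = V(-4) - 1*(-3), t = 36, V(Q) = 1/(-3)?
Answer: 316/3 ≈ 105.33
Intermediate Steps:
V(Q) = -1/3
w(U) = 8/3 (w(U) = -1/3 - 1*(-3) = -1/3 + 3 = 8/3)
t + 26*w((4 - 4) - 1) = 36 + 26*(8/3) = 36 + 208/3 = 316/3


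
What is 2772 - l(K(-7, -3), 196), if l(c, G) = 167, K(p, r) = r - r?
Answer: 2605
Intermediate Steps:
K(p, r) = 0
2772 - l(K(-7, -3), 196) = 2772 - 1*167 = 2772 - 167 = 2605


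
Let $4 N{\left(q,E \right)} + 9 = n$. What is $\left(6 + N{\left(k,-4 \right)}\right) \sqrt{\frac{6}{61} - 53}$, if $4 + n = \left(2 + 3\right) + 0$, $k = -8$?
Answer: $\frac{4 i \sqrt{196847}}{61} \approx 29.093 i$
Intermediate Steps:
$n = 1$ ($n = -4 + \left(\left(2 + 3\right) + 0\right) = -4 + \left(5 + 0\right) = -4 + 5 = 1$)
$N{\left(q,E \right)} = -2$ ($N{\left(q,E \right)} = - \frac{9}{4} + \frac{1}{4} \cdot 1 = - \frac{9}{4} + \frac{1}{4} = -2$)
$\left(6 + N{\left(k,-4 \right)}\right) \sqrt{\frac{6}{61} - 53} = \left(6 - 2\right) \sqrt{\frac{6}{61} - 53} = 4 \sqrt{6 \cdot \frac{1}{61} - 53} = 4 \sqrt{\frac{6}{61} - 53} = 4 \sqrt{- \frac{3227}{61}} = 4 \frac{i \sqrt{196847}}{61} = \frac{4 i \sqrt{196847}}{61}$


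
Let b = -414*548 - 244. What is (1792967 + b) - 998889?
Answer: 566962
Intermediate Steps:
b = -227116 (b = -226872 - 244 = -227116)
(1792967 + b) - 998889 = (1792967 - 227116) - 998889 = 1565851 - 998889 = 566962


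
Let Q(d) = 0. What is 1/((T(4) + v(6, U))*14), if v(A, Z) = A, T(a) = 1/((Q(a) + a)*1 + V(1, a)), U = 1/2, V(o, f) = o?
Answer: 5/434 ≈ 0.011521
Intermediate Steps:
U = ½ ≈ 0.50000
T(a) = 1/(1 + a) (T(a) = 1/((0 + a)*1 + 1) = 1/(a*1 + 1) = 1/(a + 1) = 1/(1 + a))
1/((T(4) + v(6, U))*14) = 1/((1/(1 + 4) + 6)*14) = 1/((1/5 + 6)*14) = 1/((⅕ + 6)*14) = 1/((31/5)*14) = 1/(434/5) = 5/434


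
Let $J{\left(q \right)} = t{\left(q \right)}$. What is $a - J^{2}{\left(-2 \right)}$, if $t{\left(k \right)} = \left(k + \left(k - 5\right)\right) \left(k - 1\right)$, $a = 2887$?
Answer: $2158$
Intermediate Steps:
$t{\left(k \right)} = \left(-1 + k\right) \left(-5 + 2 k\right)$ ($t{\left(k \right)} = \left(k + \left(k - 5\right)\right) \left(-1 + k\right) = \left(k + \left(-5 + k\right)\right) \left(-1 + k\right) = \left(-5 + 2 k\right) \left(-1 + k\right) = \left(-1 + k\right) \left(-5 + 2 k\right)$)
$J{\left(q \right)} = 5 - 7 q + 2 q^{2}$
$a - J^{2}{\left(-2 \right)} = 2887 - \left(5 - -14 + 2 \left(-2\right)^{2}\right)^{2} = 2887 - \left(5 + 14 + 2 \cdot 4\right)^{2} = 2887 - \left(5 + 14 + 8\right)^{2} = 2887 - 27^{2} = 2887 - 729 = 2158$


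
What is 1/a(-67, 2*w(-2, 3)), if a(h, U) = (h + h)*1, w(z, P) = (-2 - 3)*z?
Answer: -1/134 ≈ -0.0074627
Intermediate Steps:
w(z, P) = -5*z
a(h, U) = 2*h (a(h, U) = (2*h)*1 = 2*h)
1/a(-67, 2*w(-2, 3)) = 1/(2*(-67)) = 1/(-134) = -1/134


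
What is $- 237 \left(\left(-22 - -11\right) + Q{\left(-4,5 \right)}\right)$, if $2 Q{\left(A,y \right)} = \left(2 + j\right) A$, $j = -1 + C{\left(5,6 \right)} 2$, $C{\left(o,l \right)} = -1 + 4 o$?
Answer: $21093$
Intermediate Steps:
$j = 37$ ($j = -1 + \left(-1 + 4 \cdot 5\right) 2 = -1 + \left(-1 + 20\right) 2 = -1 + 19 \cdot 2 = -1 + 38 = 37$)
$Q{\left(A,y \right)} = \frac{39 A}{2}$ ($Q{\left(A,y \right)} = \frac{\left(2 + 37\right) A}{2} = \frac{39 A}{2}$)
$- 237 \left(\left(-22 - -11\right) + Q{\left(-4,5 \right)}\right) = - 237 \left(\left(-22 - -11\right) + \frac{39}{2} \left(-4\right)\right) = - 237 \left(\left(-22 + 11\right) - 78\right) = - 237 \left(-11 - 78\right) = \left(-237\right) \left(-89\right) = 21093$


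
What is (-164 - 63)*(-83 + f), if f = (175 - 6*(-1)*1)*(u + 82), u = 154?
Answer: -9677691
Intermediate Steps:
f = 42716 (f = (175 - 6*(-1)*1)*(154 + 82) = (175 + 6*1)*236 = (175 + 6)*236 = 181*236 = 42716)
(-164 - 63)*(-83 + f) = (-164 - 63)*(-83 + 42716) = -227*42633 = -9677691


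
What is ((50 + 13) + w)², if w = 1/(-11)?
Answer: 478864/121 ≈ 3957.6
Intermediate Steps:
w = -1/11 ≈ -0.090909
((50 + 13) + w)² = ((50 + 13) - 1/11)² = (63 - 1/11)² = (692/11)² = 478864/121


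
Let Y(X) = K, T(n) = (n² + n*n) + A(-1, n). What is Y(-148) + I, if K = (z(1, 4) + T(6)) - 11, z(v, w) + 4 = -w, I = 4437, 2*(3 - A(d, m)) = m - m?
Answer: 4493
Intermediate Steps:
A(d, m) = 3 (A(d, m) = 3 - (m - m)/2 = 3 - ½*0 = 3 + 0 = 3)
T(n) = 3 + 2*n² (T(n) = (n² + n*n) + 3 = (n² + n²) + 3 = 2*n² + 3 = 3 + 2*n²)
z(v, w) = -4 - w
K = 56 (K = ((-4 - 1*4) + (3 + 2*6²)) - 11 = ((-4 - 4) + (3 + 2*36)) - 11 = (-8 + (3 + 72)) - 11 = (-8 + 75) - 11 = 67 - 11 = 56)
Y(X) = 56
Y(-148) + I = 56 + 4437 = 4493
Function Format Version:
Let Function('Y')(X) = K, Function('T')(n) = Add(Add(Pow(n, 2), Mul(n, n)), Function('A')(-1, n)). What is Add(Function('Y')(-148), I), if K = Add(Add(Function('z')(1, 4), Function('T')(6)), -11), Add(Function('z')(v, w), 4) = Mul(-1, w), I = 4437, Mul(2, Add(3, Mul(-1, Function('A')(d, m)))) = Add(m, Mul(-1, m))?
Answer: 4493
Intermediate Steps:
Function('A')(d, m) = 3 (Function('A')(d, m) = Add(3, Mul(Rational(-1, 2), Add(m, Mul(-1, m)))) = Add(3, Mul(Rational(-1, 2), 0)) = Add(3, 0) = 3)
Function('T')(n) = Add(3, Mul(2, Pow(n, 2))) (Function('T')(n) = Add(Add(Pow(n, 2), Mul(n, n)), 3) = Add(Add(Pow(n, 2), Pow(n, 2)), 3) = Add(Mul(2, Pow(n, 2)), 3) = Add(3, Mul(2, Pow(n, 2))))
Function('z')(v, w) = Add(-4, Mul(-1, w))
K = 56 (K = Add(Add(Add(-4, Mul(-1, 4)), Add(3, Mul(2, Pow(6, 2)))), -11) = Add(Add(Add(-4, -4), Add(3, Mul(2, 36))), -11) = Add(Add(-8, Add(3, 72)), -11) = Add(Add(-8, 75), -11) = Add(67, -11) = 56)
Function('Y')(X) = 56
Add(Function('Y')(-148), I) = Add(56, 4437) = 4493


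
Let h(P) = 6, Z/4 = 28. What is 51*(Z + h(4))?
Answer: 6018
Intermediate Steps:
Z = 112 (Z = 4*28 = 112)
51*(Z + h(4)) = 51*(112 + 6) = 51*118 = 6018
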